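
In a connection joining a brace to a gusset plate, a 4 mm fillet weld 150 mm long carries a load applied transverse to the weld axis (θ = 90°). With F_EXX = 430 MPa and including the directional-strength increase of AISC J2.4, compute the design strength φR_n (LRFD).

φR_n ≈ 123 kN

t_e = 0.707 × 4 = 2.828 mm; A_we = 2.828 × 150 = 424.2 mm².
Directional factor: 1.0 + 0.5 sin^1.5(90°) = 1.5.
F_nw = 0.6 × 430 × 1.5 = 387 MPa.
φR_n = 0.75 × 387 × 424.2 × 10⁻³ = 123.1 kN.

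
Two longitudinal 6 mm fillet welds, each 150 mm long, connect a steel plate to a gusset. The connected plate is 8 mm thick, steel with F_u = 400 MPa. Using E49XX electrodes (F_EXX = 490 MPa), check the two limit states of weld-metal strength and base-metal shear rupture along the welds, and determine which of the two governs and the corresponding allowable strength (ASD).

t_e = 0.707 × 6 = 4.242 mm; L = 300 mm.
Weld metal: R_n/Ω = (1/2.0) × 0.6 × 490 × 4.242 × 300 × 10⁻³ = 187.1 kN.
Base metal (shear rupture): R_n/Ω = (1/2.0) × 0.6 × 400 × 8 × 300 × 10⁻³ = 288 kN.
Governing: weld metal.

R_n/Ω ≈ 187 kN (weld metal governs)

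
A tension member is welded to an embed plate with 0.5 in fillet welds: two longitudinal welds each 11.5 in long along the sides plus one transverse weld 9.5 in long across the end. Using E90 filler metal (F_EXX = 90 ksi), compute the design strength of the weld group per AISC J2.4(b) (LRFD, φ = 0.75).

t_e = 0.707 × 0.5 = 0.3535 in.
R_nwl = 0.6 × 90 × 0.3535 × 23 = 439 kip (longitudinal, 2 welds).
R_nwt = 0.6 × 90 × 0.3535 × 9.5 = 181.3 kip (transverse, base value).
(i) R_nwl + R_nwt = 620.4 kip; (ii) 0.85 R_nwl + 1.5 R_nwt = 645.2 kip.
R_n = max = 645.2 kip [governs: (ii)]; φR_n = 483.9 kip.

φR_n ≈ 484 kip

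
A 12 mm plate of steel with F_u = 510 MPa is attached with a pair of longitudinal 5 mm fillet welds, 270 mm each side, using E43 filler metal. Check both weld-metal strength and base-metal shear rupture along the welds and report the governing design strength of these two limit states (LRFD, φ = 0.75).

φR_n ≈ 369 kN (weld metal governs)

E43XX → F_EXX = 430 MPa.
t_e = 0.707 × 5 = 3.535 mm; L = 540 mm.
Weld metal: φR_n = 0.75 × 0.6 × 430 × 3.535 × 540 × 10⁻³ = 369.4 kN.
Base metal (shear rupture): φR_n = 0.75 × 0.6 × 510 × 12 × 540 × 10⁻³ = 1487 kN.
Governing: weld metal.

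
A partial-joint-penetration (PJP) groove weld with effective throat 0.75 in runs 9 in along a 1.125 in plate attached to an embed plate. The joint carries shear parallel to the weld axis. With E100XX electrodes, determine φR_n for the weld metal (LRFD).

φR_n ≈ 304 kips

E100XX → F_EXX = 100 ksi.
Effective throat (given) t_e = 0.75 in.
A_we = 0.75 × 9 = 6.75 in².
F_nw = 0.6 F_EXX = 60 ksi.
φR_n = 0.75 × 60 × 6.75 = 303.8 kips.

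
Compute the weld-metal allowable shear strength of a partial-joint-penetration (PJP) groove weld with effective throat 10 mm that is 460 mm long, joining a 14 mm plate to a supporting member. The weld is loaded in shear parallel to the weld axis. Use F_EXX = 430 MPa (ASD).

Effective throat (given) t_e = 10 mm.
A_we = 10 × 460 = 4600 mm².
F_nw = 0.6 F_EXX = 258 MPa.
R_n/Ω = (258 × 4600) / 2.0 × 10⁻³ = 593.4 kN.

R_n/Ω ≈ 593 kN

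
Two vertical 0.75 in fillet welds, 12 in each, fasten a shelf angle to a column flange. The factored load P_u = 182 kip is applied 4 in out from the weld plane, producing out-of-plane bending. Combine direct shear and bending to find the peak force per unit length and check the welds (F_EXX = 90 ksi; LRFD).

L_w = 2 × 12 = 24 in; section modulus (unit throat) S = 2 × L²/6 = 48 in².
Direct shear f_v = P/L_w = 182/24 = 7.583 kip/in.
Moment M = P × e = 182 × 4 = 728 kip·in; bending f_b = M/S = 15.17 kip/in.
f_max = √(f_v² + f_b²) = √(7.583² + 15.17²) = 16.96 kip/in.
φr_n = 0.75 × 0.6 × 90 × (0.707 × 0.75) = 21.48 kip/in → adequate.

f_max ≈ 17 kip/in; adequate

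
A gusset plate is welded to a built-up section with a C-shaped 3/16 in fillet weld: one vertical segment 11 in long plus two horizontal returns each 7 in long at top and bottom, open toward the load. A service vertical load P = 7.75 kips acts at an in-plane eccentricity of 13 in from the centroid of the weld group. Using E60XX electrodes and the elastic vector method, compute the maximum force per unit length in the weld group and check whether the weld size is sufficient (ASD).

E60XX → F_EXX = 60 ksi.
Total weld length L_w = 25 in. Treat welds as unit-width lines.
Centroid: x̄ = 2×7×3.5 / 25 = 1.96 in from the vertical weld.
Polar moment about centroid: J = I_x + I_y = [11³/12 + 2×7×5.5²] + [11×1.96² + 2(7³/12 + 7×1.54²)] = 667 in³.
Direct shear f_v = P/L_w = 7.75 / 25 = 0.31 kip/in (vertical).
Torsion M = P·e = 7.75 × 13 = 100.75 kip·in.
Critical point at (x, y) = (5.04, 5.5) from centroid. f_tx = M·y/J = 0.8307 kip/in; f_ty = M·x/J = 0.7612 kip/in.
Resultant f_max = √[f_tx² + (f_v + f_ty)²] = √[0.8307² + (0.31 + 0.7612)²] = 1.356 kip/in.
Capacity per unit length: r_n/Ω = (1/2.0) × 0.6 × 60 × (0.707 × 0.1875) = 2.386 kip/in.
1.356 ≤ 2.386 → adequate.

f_max ≈ 1.36 kip/in; adequate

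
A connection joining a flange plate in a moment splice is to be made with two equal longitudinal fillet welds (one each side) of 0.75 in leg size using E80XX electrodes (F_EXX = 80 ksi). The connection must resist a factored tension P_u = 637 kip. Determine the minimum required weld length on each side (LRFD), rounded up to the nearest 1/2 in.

Throat t_e = 0.707 × 0.75 = 0.5302 in.
φr_n = 0.75 × 0.6 × 80 × 0.5302 = 19.09 kip/in.
L_req = P_u / φr_n = 637 / 19.09 = 33.37 in total.
Per side: 33.37 / 2 = 16.69 in.
Round up → use L = 17 in on each side.

L = 17 in on each side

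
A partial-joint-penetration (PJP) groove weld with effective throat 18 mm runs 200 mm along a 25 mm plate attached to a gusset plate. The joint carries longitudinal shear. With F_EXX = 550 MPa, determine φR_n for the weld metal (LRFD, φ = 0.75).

φR_n ≈ 891 kN

Effective throat (given) t_e = 18 mm.
A_we = 18 × 200 = 3600 mm².
F_nw = 0.6 F_EXX = 330 MPa.
φR_n = 0.75 × 330 × 3600 × 10⁻³ = 891 kN.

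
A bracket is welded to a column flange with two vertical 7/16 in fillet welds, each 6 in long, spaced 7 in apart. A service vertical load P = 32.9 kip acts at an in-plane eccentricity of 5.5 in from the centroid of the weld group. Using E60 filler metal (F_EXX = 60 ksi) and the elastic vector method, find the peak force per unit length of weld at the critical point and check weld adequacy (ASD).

f_max ≈ 6.88 kip/in; NOT adequate

Total weld length L_w = 12 in. Treat welds as unit-width lines.
Polar moment about centroid: J = 2[d³/12 + d(b/2)²] = 2[6³/12 + 6×3.5²] = 183 in³.
Direct shear f_v = P/L_w = 32.9 / 12 = 2.742 kip/in (vertical).
Torsion M = P·e = 32.9 × 5.5 = 180.95 kip·in.
Critical point at (x, y) = (3.5, 3) from centroid. f_tx = M·y/J = 2.966 kip/in; f_ty = M·x/J = 3.461 kip/in.
Resultant f_max = √[f_tx² + (f_v + f_ty)²] = √[2.966² + (2.742 + 3.461)²] = 6.875 kip/in.
Capacity per unit length: r_n/Ω = (1/2.0) × 0.6 × 60 × (0.707 × 0.4375) = 5.568 kip/in.
6.875 > 5.568 → NOT adequate.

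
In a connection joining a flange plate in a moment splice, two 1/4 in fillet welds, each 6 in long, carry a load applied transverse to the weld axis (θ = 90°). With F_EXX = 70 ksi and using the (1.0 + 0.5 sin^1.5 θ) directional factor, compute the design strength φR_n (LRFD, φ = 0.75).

t_e = 0.707 × 0.25 = 0.1767 in; A_we = 0.1767 × 12 = 2.121 in².
Directional factor: 1.0 + 0.5 sin^1.5(90°) = 1.5.
F_nw = 0.6 × 70 × 1.5 = 63 ksi.
φR_n = 0.75 × 63 × 2.121 = 100.2 kip.

φR_n ≈ 100 kip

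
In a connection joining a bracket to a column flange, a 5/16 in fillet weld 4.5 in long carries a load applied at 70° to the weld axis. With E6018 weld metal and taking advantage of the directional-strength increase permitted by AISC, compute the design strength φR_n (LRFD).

φR_n ≈ 39.1 kip

E60XX → F_EXX = 60 ksi.
t_e = 0.707 × 0.3125 = 0.2209 in; A_we = 0.2209 × 4.5 = 0.9942 in².
Directional factor: 1.0 + 0.5 sin^1.5(70°) = 1.455.
F_nw = 0.6 × 60 × 1.455 = 52.4 ksi.
φR_n = 0.75 × 52.4 × 0.9942 = 39.07 kip.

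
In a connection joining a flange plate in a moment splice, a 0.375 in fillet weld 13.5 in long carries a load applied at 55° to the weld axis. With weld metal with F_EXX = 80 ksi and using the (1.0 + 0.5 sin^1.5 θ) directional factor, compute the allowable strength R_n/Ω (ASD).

R_n/Ω ≈ 118 kips

t_e = 0.707 × 0.375 = 0.2651 in; A_we = 0.2651 × 13.5 = 3.579 in².
Directional factor: 1.0 + 0.5 sin^1.5(55°) = 1.371.
F_nw = 0.6 × 80 × 1.371 = 65.79 ksi.
R_n/Ω = (65.79 × 3.579) / 2.0 = 117.7 kips.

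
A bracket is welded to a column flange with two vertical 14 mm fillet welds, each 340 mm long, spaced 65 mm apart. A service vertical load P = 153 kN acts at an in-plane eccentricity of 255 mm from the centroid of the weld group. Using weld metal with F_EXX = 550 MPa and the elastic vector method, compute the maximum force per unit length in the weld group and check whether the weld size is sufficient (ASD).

Total weld length L_w = 680 mm. Treat welds as unit-width lines.
Polar moment about centroid: J = 2[d³/12 + d(b/2)²] = 2[340³/12 + 340×32.5²] = 7269000 mm³.
Direct shear f_v = P/L_w = 153×10³ / 680 = 225 N/mm (vertical).
Torsion M = P·e = 153×10³ × 255 = 39015000 N·mm.
Critical point at (x, y) = (32.5, 170) from centroid. f_tx = M·y/J = 912.5 N/mm; f_ty = M·x/J = 174.4 N/mm.
Resultant f_max = √[f_tx² + (f_v + f_ty)²] = √[912.5² + (225 + 174.4)²] = 996.1 N/mm.
Capacity per unit length: r_n/Ω = (1/2.0) × 0.6 × 550 × (0.707 × 14) = 1633 N/mm.
996.1 ≤ 1633 → adequate.

f_max ≈ 996 N/mm; adequate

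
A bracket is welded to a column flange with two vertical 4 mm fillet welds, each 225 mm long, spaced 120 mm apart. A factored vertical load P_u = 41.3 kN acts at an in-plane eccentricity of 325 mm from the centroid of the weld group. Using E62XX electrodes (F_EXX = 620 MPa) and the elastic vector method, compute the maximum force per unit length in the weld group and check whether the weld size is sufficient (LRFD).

f_max ≈ 536 N/mm; adequate

Total weld length L_w = 450 mm. Treat welds as unit-width lines.
Polar moment about centroid: J = 2[d³/12 + d(b/2)²] = 2[225³/12 + 225×60²] = 3518000 mm³.
Direct shear f_v = P/L_w = 41.3×10³ / 450 = 91.78 N/mm (vertical).
Torsion M = P·e = 41.3×10³ × 325 = 13422000 N·mm.
Critical point at (x, y) = (60, 112.5) from centroid. f_tx = M·y/J = 429.2 N/mm; f_ty = M·x/J = 228.9 N/mm.
Resultant f_max = √[f_tx² + (f_v + f_ty)²] = √[429.2² + (91.78 + 228.9)²] = 535.7 N/mm.
Capacity per unit length: φr_n = 0.75 × 0.6 × 620 × (0.707 × 4) = 789 N/mm.
535.7 ≤ 789 → adequate.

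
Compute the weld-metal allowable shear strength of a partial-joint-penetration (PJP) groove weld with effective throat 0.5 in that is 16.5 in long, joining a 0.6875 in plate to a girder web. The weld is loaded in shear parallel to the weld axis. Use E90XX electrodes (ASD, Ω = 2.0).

E90XX → F_EXX = 90 ksi.
Effective throat (given) t_e = 0.5 in.
A_we = 0.5 × 16.5 = 8.25 in².
F_nw = 0.6 F_EXX = 54 ksi.
R_n/Ω = (54 × 8.25) / 2.0 = 222.8 kip.

R_n/Ω ≈ 223 kip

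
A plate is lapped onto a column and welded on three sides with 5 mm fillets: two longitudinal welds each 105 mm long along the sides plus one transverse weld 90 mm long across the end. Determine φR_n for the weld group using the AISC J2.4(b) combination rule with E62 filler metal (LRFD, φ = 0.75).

E62XX → F_EXX = 620 MPa.
t_e = 0.707 × 5 = 3.535 mm.
R_nwl = 0.6 × 620 × 3.535 × 210 × 10⁻³ = 276.2 kN (longitudinal, 2 welds).
R_nwt = 0.6 × 620 × 3.535 × 90 × 10⁻³ = 118.4 kN (transverse, base value).
(i) R_nwl + R_nwt = 394.5 kN; (ii) 0.85 R_nwl + 1.5 R_nwt = 412.3 kN.
R_n = max = 412.3 kN [governs: (ii)]; φR_n = 309.2 kN.

φR_n ≈ 309 kN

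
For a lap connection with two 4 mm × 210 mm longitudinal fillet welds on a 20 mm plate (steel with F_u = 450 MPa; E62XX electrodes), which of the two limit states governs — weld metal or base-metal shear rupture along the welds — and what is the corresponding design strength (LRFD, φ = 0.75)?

φR_n ≈ 331 kN (weld metal governs)

E62XX → F_EXX = 620 MPa.
t_e = 0.707 × 4 = 2.828 mm; L = 420 mm.
Weld metal: φR_n = 0.75 × 0.6 × 620 × 2.828 × 420 × 10⁻³ = 331.4 kN.
Base metal (shear rupture): φR_n = 0.75 × 0.6 × 450 × 20 × 420 × 10⁻³ = 1701 kN.
Governing: weld metal.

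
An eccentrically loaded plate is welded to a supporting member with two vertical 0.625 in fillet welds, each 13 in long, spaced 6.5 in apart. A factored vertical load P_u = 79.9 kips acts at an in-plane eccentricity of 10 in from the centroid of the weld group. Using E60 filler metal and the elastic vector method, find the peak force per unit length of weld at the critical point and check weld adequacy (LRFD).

E60XX → F_EXX = 60 ksi.
Total weld length L_w = 26 in. Treat welds as unit-width lines.
Polar moment about centroid: J = 2[d³/12 + d(b/2)²] = 2[13³/12 + 13×3.25²] = 640.8 in³.
Direct shear f_v = P/L_w = 79.9 / 26 = 3.073 kip/in (vertical).
Torsion M = P·e = 79.9 × 10 = 799 kip·in.
Critical point at (x, y) = (3.25, 6.5) from centroid. f_tx = M·y/J = 8.105 kip/in; f_ty = M·x/J = 4.052 kip/in.
Resultant f_max = √[f_tx² + (f_v + f_ty)²] = √[8.105² + (3.073 + 4.052)²] = 10.79 kip/in.
Capacity per unit length: φr_n = 0.75 × 0.6 × 60 × (0.707 × 0.625) = 11.93 kip/in.
10.79 ≤ 11.93 → adequate.

f_max ≈ 10.8 kip/in; adequate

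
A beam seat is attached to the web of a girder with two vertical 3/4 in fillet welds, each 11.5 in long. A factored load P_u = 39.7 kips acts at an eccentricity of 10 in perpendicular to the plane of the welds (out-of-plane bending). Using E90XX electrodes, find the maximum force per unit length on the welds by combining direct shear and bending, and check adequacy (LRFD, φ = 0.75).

f_max ≈ 9.17 kip/in; adequate

E90XX → F_EXX = 90 ksi.
L_w = 2 × 11.5 = 23 in; section modulus (unit throat) S = 2 × L²/6 = 44.08 in².
Direct shear f_v = P/L_w = 39.7/23 = 1.726 kip/in.
Moment M = P × e = 39.7 × 10 = 397 kip·in; bending f_b = M/S = 9.006 kip/in.
f_max = √(f_v² + f_b²) = √(1.726² + 9.006²) = 9.17 kip/in.
φr_n = 0.75 × 0.6 × 90 × (0.707 × 0.75) = 21.48 kip/in → adequate.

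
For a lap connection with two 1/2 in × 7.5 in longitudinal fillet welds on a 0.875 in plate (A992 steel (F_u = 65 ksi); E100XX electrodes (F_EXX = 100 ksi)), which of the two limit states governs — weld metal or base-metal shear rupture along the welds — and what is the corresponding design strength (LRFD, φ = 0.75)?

φR_n ≈ 239 kip (weld metal governs)

t_e = 0.707 × 0.5 = 0.3535 in; L = 15 in.
Weld metal: φR_n = 0.75 × 0.6 × 100 × 0.3535 × 15 = 238.6 kip.
Base metal (shear rupture): φR_n = 0.75 × 0.6 × 65 × 0.875 × 15 = 383.9 kip.
Governing: weld metal.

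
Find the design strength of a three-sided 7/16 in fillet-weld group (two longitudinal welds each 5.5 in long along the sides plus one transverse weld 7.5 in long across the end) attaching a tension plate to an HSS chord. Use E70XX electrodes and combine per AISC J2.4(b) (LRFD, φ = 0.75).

E70XX → F_EXX = 70 ksi.
t_e = 0.707 × 0.4375 = 0.3093 in.
R_nwl = 0.6 × 70 × 0.3093 × 11 = 142.9 kips (longitudinal, 2 welds).
R_nwt = 0.6 × 70 × 0.3093 × 7.5 = 97.43 kips (transverse, base value).
(i) R_nwl + R_nwt = 240.3 kips; (ii) 0.85 R_nwl + 1.5 R_nwt = 267.6 kips.
R_n = max = 267.6 kips [governs: (ii)]; φR_n = 200.7 kips.

φR_n ≈ 201 kips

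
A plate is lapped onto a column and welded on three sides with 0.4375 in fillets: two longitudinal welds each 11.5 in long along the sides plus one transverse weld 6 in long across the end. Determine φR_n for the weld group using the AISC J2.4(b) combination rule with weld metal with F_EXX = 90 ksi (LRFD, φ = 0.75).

t_e = 0.707 × 0.4375 = 0.3093 in.
R_nwl = 0.6 × 90 × 0.3093 × 23 = 384.2 kip (longitudinal, 2 welds).
R_nwt = 0.6 × 90 × 0.3093 × 6 = 100.2 kip (transverse, base value).
(i) R_nwl + R_nwt = 484.4 kip; (ii) 0.85 R_nwl + 1.5 R_nwt = 476.9 kip.
R_n = max = 484.4 kip [governs: (i)]; φR_n = 363.3 kip.

φR_n ≈ 363 kip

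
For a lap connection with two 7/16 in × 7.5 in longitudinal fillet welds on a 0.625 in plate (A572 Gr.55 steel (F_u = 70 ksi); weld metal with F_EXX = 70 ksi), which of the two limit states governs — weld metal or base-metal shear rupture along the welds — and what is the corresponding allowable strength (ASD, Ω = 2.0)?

R_n/Ω ≈ 97.4 kip (weld metal governs)

t_e = 0.707 × 0.4375 = 0.3093 in; L = 15 in.
Weld metal: R_n/Ω = (1/2.0) × 0.6 × 70 × 0.3093 × 15 = 97.43 kip.
Base metal (shear rupture): R_n/Ω = (1/2.0) × 0.6 × 70 × 0.625 × 15 = 196.9 kip.
Governing: weld metal.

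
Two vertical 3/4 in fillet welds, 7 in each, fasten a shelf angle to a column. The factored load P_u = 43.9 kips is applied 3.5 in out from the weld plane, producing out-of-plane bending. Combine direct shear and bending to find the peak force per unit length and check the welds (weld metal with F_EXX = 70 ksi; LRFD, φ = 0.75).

L_w = 2 × 7 = 14 in; section modulus (unit throat) S = 2 × L²/6 = 16.33 in².
Direct shear f_v = P/L_w = 43.9/14 = 3.136 kip/in.
Moment M = P × e = 43.9 × 3.5 = 153.65 kip·in; bending f_b = M/S = 9.407 kip/in.
f_max = √(f_v² + f_b²) = √(3.136² + 9.407²) = 9.916 kip/in.
φr_n = 0.75 × 0.6 × 70 × (0.707 × 0.75) = 16.7 kip/in → adequate.

f_max ≈ 9.92 kip/in; adequate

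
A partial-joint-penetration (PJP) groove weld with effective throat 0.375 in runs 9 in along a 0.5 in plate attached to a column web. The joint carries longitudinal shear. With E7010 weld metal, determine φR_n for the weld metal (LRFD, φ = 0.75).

φR_n ≈ 106 kip

E70XX → F_EXX = 70 ksi.
Effective throat (given) t_e = 0.375 in.
A_we = 0.375 × 9 = 3.375 in².
F_nw = 0.6 F_EXX = 42 ksi.
φR_n = 0.75 × 42 × 3.375 = 106.3 kip.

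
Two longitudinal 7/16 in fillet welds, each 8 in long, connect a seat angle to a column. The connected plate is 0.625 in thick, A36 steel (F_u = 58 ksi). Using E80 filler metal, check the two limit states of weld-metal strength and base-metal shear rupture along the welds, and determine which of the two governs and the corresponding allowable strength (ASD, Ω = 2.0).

E80XX → F_EXX = 80 ksi.
t_e = 0.707 × 0.4375 = 0.3093 in; L = 16 in.
Weld metal: R_n/Ω = (1/2.0) × 0.6 × 80 × 0.3093 × 16 = 118.8 kips.
Base metal (shear rupture): R_n/Ω = (1/2.0) × 0.6 × 58 × 0.625 × 16 = 174 kips.
Governing: weld metal.

R_n/Ω ≈ 119 kips (weld metal governs)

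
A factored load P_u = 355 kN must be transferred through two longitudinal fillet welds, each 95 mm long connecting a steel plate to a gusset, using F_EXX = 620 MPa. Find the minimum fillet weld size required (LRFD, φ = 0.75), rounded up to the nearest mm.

w = 10 mm

Total weld length L = 190 mm.
Required throat t_e = P_u / (φ × 0.6 F_EXX × L) = 355 / (0.75 × 0.6 × 620 × 190 × 10⁻³) = 6.697 mm.
Required leg w = t_e / 0.707 = 9.472 mm → use 10 mm.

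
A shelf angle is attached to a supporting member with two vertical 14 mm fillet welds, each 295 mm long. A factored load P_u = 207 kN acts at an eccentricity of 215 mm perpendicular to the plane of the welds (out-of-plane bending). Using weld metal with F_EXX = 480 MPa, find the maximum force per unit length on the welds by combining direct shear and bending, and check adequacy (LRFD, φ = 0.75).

f_max ≈ 1570 N/mm; adequate

L_w = 2 × 295 = 590 mm; section modulus (unit throat) S = 2 × L²/6 = 29010 mm².
Direct shear f_v = P/L_w = 207×10³/590 = 350.8 N/mm.
Moment M = P × e = 207×10³ × 215 = 44505000 N·mm; bending f_b = M/S = 1534 N/mm.
f_max = √(f_v² + f_b²) = √(350.8² + 1534²) = 1574 N/mm.
φr_n = 0.75 × 0.6 × 480 × (0.707 × 14) = 2138 N/mm → adequate.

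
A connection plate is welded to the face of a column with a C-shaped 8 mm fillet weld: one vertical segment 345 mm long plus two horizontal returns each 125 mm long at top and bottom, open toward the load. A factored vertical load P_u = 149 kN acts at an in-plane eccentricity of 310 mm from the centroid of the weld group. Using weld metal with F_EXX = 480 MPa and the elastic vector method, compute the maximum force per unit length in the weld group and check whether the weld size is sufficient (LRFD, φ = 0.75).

f_max ≈ 931 N/mm; adequate

Total weld length L_w = 595 mm. Treat welds as unit-width lines.
Centroid: x̄ = 2×125×62.5 / 595 = 26.26 mm from the vertical weld.
Polar moment about centroid: J = I_x + I_y = [345³/12 + 2×125×172.5²] + [345×26.26² + 2(125³/12 + 125×36.24²)] = 11750000 mm³.
Direct shear f_v = P/L_w = 149×10³ / 595 = 250.4 N/mm (vertical).
Torsion M = P·e = 149×10³ × 310 = 46190000 N·mm.
Critical point at (x, y) = (98.74, 172.5) from centroid. f_tx = M·y/J = 677.9 N/mm; f_ty = M·x/J = 388.1 N/mm.
Resultant f_max = √[f_tx² + (f_v + f_ty)²] = √[677.9² + (250.4 + 388.1)²] = 931.3 N/mm.
Capacity per unit length: φr_n = 0.75 × 0.6 × 480 × (0.707 × 8) = 1222 N/mm.
931.3 ≤ 1222 → adequate.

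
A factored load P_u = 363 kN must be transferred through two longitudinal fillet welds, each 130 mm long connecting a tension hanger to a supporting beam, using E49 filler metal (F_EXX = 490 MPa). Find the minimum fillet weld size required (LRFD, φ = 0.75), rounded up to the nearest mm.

w = 9 mm

Total weld length L = 260 mm.
Required throat t_e = P_u / (φ × 0.6 F_EXX × L) = 363 / (0.75 × 0.6 × 490 × 260 × 10⁻³) = 6.332 mm.
Required leg w = t_e / 0.707 = 8.956 mm → use 9 mm.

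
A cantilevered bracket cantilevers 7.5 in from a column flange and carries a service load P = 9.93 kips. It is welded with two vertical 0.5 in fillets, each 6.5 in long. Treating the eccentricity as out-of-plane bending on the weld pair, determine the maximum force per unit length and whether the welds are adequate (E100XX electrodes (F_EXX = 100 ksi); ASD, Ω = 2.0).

f_max ≈ 5.34 kip/in; adequate

L_w = 2 × 6.5 = 13 in; section modulus (unit throat) S = 2 × L²/6 = 14.08 in².
Direct shear f_v = P/L_w = 9.93/13 = 0.7638 kip/in.
Moment M = P × e = 9.93 × 7.5 = 74.475 kip·in; bending f_b = M/S = 5.288 kip/in.
f_max = √(f_v² + f_b²) = √(0.7638² + 5.288²) = 5.343 kip/in.
r_n/Ω = (1/2.0) × 0.6 × 100 × (0.707 × 0.5) = 10.6 kip/in → adequate.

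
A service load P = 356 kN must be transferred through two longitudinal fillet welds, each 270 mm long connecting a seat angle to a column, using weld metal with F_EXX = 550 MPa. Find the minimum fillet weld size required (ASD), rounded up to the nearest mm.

Total weld length L = 540 mm.
Required throat t_e = P × Ω / (0.6 F_EXX × L) = 356 × 2.0 / (0.6 × 550 × 540 × 10⁻³) = 3.996 mm.
Required leg w = t_e / 0.707 = 5.651 mm → use 6 mm.

w = 6 mm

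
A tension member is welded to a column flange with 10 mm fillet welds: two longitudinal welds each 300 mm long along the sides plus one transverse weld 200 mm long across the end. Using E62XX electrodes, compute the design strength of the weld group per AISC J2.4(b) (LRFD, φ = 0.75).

E62XX → F_EXX = 620 MPa.
t_e = 0.707 × 10 = 7.07 mm.
R_nwl = 0.6 × 620 × 7.07 × 600 × 10⁻³ = 1578 kN (longitudinal, 2 welds).
R_nwt = 0.6 × 620 × 7.07 × 200 × 10⁻³ = 526 kN (transverse, base value).
(i) R_nwl + R_nwt = 2104 kN; (ii) 0.85 R_nwl + 1.5 R_nwt = 2130 kN.
R_n = max = 2130 kN [governs: (ii)]; φR_n = 1598 kN.

φR_n ≈ 1600 kN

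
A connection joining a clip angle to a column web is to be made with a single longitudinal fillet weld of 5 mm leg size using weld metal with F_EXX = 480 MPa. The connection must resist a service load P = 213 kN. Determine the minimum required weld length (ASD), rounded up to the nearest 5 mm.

L = 420 mm

Throat t_e = 0.707 × 5 = 3.535 mm.
r_n/Ω = (0.6 × 480 × 3.535) / 2.0 = 509 N/mm = 0.509 kN/mm.
L_req = P / (r_n/Ω) = 213 / 0.509 = 418.4 mm total.
Round up → use L = 420 mm.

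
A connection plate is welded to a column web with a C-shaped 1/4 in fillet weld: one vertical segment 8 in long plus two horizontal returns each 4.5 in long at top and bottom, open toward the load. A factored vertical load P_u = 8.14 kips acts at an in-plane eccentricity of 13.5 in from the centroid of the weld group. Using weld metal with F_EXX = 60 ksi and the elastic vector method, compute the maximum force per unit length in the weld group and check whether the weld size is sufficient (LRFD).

f_max ≈ 2.88 kip/in; adequate

Total weld length L_w = 17 in. Treat welds as unit-width lines.
Centroid: x̄ = 2×4.5×2.25 / 17 = 1.191 in from the vertical weld.
Polar moment about centroid: J = I_x + I_y = [8³/12 + 2×4.5×4²] + [8×1.191² + 2(4.5³/12 + 4.5×1.059²)] = 223.3 in³.
Direct shear f_v = P/L_w = 8.14 / 17 = 0.4788 kip/in (vertical).
Torsion M = P·e = 8.14 × 13.5 = 109.89 kip·in.
Critical point at (x, y) = (3.309, 4) from centroid. f_tx = M·y/J = 1.969 kip/in; f_ty = M·x/J = 1.628 kip/in.
Resultant f_max = √[f_tx² + (f_v + f_ty)²] = √[1.969² + (0.4788 + 1.628)²] = 2.884 kip/in.
Capacity per unit length: φr_n = 0.75 × 0.6 × 60 × (0.707 × 0.25) = 4.772 kip/in.
2.884 ≤ 4.772 → adequate.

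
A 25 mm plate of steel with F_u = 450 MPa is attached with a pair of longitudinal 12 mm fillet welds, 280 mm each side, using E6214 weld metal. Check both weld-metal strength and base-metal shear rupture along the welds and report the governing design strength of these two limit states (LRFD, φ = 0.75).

φR_n ≈ 1330 kN (weld metal governs)

E62XX → F_EXX = 620 MPa.
t_e = 0.707 × 12 = 8.484 mm; L = 560 mm.
Weld metal: φR_n = 0.75 × 0.6 × 620 × 8.484 × 560 × 10⁻³ = 1326 kN.
Base metal (shear rupture): φR_n = 0.75 × 0.6 × 450 × 25 × 560 × 10⁻³ = 2835 kN.
Governing: weld metal.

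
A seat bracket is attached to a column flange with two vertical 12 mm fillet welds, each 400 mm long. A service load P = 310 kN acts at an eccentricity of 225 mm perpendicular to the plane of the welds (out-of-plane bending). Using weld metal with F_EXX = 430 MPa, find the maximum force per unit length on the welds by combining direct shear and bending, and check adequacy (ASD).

L_w = 2 × 400 = 800 mm; section modulus (unit throat) S = 2 × L²/6 = 53330 mm².
Direct shear f_v = P/L_w = 310×10³/800 = 387.5 N/mm.
Moment M = P × e = 310×10³ × 225 = 69750000 N·mm; bending f_b = M/S = 1308 N/mm.
f_max = √(f_v² + f_b²) = √(387.5² + 1308²) = 1364 N/mm.
r_n/Ω = (1/2.0) × 0.6 × 430 × (0.707 × 12) = 1094 N/mm → NOT adequate.

f_max ≈ 1360 N/mm; NOT adequate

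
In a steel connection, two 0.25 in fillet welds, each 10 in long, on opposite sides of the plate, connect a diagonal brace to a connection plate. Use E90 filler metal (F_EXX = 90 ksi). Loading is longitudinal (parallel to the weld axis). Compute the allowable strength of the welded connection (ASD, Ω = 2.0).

Effective throat t_e = 0.707 × 0.25 = 0.1767 in.
Total length L = 20 in; A_we = 0.1767 × 20 = 3.535 in².
F_nw = 0.6 F_EXX = 0.6 × 90 = 54 ksi.
R_n = 54 × 3.535 = 190.9 kip; R_n/Ω = 190.9/2.0 = 95.44 kip.

R_n/Ω ≈ 95.4 kip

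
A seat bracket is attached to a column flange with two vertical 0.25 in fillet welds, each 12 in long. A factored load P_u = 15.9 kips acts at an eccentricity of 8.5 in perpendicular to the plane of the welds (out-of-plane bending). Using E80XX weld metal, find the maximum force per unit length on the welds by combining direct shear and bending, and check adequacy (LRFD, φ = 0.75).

E80XX → F_EXX = 80 ksi.
L_w = 2 × 12 = 24 in; section modulus (unit throat) S = 2 × L²/6 = 48 in².
Direct shear f_v = P/L_w = 15.9/24 = 0.6625 kip/in.
Moment M = P × e = 15.9 × 8.5 = 135.15 kip·in; bending f_b = M/S = 2.816 kip/in.
f_max = √(f_v² + f_b²) = √(0.6625² + 2.816²) = 2.893 kip/in.
φr_n = 0.75 × 0.6 × 80 × (0.707 × 0.25) = 6.363 kip/in → adequate.

f_max ≈ 2.89 kip/in; adequate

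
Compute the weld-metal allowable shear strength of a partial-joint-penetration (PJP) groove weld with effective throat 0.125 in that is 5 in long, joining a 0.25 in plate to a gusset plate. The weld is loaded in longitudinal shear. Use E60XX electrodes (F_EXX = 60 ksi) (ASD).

Effective throat (given) t_e = 0.125 in.
A_we = 0.125 × 5 = 0.625 in².
F_nw = 0.6 F_EXX = 36 ksi.
R_n/Ω = (36 × 0.625) / 2.0 = 11.25 kip.

R_n/Ω ≈ 11.2 kip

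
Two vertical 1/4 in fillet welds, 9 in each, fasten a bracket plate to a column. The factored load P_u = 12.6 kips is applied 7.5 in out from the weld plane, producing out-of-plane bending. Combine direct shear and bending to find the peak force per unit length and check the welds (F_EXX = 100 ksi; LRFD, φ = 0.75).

f_max ≈ 3.57 kip/in; adequate

L_w = 2 × 9 = 18 in; section modulus (unit throat) S = 2 × L²/6 = 27 in².
Direct shear f_v = P/L_w = 12.6/18 = 0.7 kip/in.
Moment M = P × e = 12.6 × 7.5 = 94.5 kip·in; bending f_b = M/S = 3.5 kip/in.
f_max = √(f_v² + f_b²) = √(0.7² + 3.5²) = 3.569 kip/in.
φr_n = 0.75 × 0.6 × 100 × (0.707 × 0.25) = 7.954 kip/in → adequate.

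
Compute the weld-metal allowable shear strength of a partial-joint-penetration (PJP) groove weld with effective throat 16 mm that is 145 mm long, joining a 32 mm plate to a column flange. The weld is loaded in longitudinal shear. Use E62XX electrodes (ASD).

R_n/Ω ≈ 432 kN

E62XX → F_EXX = 620 MPa.
Effective throat (given) t_e = 16 mm.
A_we = 16 × 145 = 2320 mm².
F_nw = 0.6 F_EXX = 372 MPa.
R_n/Ω = (372 × 2320) / 2.0 × 10⁻³ = 431.5 kN.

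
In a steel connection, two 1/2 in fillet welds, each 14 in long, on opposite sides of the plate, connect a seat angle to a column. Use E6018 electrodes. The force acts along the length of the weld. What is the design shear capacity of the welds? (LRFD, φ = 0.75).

φR_n ≈ 267 kip

E60XX → F_EXX = 60 ksi.
Effective throat t_e = 0.707 × 0.5 = 0.3535 in.
Total length L = 28 in; A_we = 0.3535 × 28 = 9.898 in².
F_nw = 0.6 F_EXX = 0.6 × 60 = 36 ksi.
φR_n = 0.75 × 36 × 9.898 = 267.2 kip.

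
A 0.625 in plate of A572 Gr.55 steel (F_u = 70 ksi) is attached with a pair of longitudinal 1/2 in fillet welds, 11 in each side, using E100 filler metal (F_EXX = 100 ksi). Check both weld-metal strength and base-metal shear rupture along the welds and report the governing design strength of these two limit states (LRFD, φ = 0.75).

t_e = 0.707 × 0.5 = 0.3535 in; L = 22 in.
Weld metal: φR_n = 0.75 × 0.6 × 100 × 0.3535 × 22 = 350 kips.
Base metal (shear rupture): φR_n = 0.75 × 0.6 × 70 × 0.625 × 22 = 433.1 kips.
Governing: weld metal.

φR_n ≈ 350 kips (weld metal governs)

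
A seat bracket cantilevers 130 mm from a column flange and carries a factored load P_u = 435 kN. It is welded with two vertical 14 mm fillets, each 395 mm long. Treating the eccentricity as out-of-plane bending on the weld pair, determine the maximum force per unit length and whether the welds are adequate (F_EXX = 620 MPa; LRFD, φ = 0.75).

f_max ≈ 1220 N/mm; adequate

L_w = 2 × 395 = 790 mm; section modulus (unit throat) S = 2 × L²/6 = 52010 mm².
Direct shear f_v = P/L_w = 435×10³/790 = 550.6 N/mm.
Moment M = P × e = 435×10³ × 130 = 56550000 N·mm; bending f_b = M/S = 1087 N/mm.
f_max = √(f_v² + f_b²) = √(550.6² + 1087²) = 1219 N/mm.
φr_n = 0.75 × 0.6 × 620 × (0.707 × 14) = 2762 N/mm → adequate.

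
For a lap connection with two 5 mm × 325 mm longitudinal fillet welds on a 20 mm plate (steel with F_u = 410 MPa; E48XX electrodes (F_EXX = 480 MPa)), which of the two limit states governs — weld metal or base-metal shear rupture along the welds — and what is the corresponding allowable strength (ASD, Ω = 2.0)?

t_e = 0.707 × 5 = 3.535 mm; L = 650 mm.
Weld metal: R_n/Ω = (1/2.0) × 0.6 × 480 × 3.535 × 650 × 10⁻³ = 330.9 kN.
Base metal (shear rupture): R_n/Ω = (1/2.0) × 0.6 × 410 × 20 × 650 × 10⁻³ = 1599 kN.
Governing: weld metal.

R_n/Ω ≈ 331 kN (weld metal governs)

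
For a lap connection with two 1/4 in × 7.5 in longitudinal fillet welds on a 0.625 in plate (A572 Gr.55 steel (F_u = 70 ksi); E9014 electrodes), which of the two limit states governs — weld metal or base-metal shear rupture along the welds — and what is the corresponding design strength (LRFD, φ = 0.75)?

φR_n ≈ 107 kips (weld metal governs)

E90XX → F_EXX = 90 ksi.
t_e = 0.707 × 0.25 = 0.1767 in; L = 15 in.
Weld metal: φR_n = 0.75 × 0.6 × 90 × 0.1767 × 15 = 107.4 kips.
Base metal (shear rupture): φR_n = 0.75 × 0.6 × 70 × 0.625 × 15 = 295.3 kips.
Governing: weld metal.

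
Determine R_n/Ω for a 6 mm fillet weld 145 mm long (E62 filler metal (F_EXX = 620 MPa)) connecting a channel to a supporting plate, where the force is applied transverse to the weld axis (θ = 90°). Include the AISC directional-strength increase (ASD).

t_e = 0.707 × 6 = 4.242 mm; A_we = 4.242 × 145 = 615.1 mm².
Directional factor: 1.0 + 0.5 sin^1.5(90°) = 1.5.
F_nw = 0.6 × 620 × 1.5 = 558 MPa.
R_n/Ω = (558 × 615.1) / 2.0 × 10⁻³ = 171.6 kN.

R_n/Ω ≈ 172 kN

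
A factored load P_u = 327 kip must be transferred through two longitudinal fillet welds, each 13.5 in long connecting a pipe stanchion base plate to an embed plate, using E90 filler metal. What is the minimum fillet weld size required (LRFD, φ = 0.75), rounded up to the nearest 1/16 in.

w = 7/16 in

E90XX → F_EXX = 90 ksi.
Total weld length L = 27 in.
Required throat t_e = P_u / (φ × 0.6 F_EXX × L) = 327 / (0.75 × 0.6 × 90 × 27) = 0.299 in.
Required leg w = t_e / 0.707 = 0.423 in → use 7/16 in.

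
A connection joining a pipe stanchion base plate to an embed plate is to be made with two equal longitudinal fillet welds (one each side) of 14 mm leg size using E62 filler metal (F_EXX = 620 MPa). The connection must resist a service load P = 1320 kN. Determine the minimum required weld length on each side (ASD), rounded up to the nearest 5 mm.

L = 360 mm on each side

Throat t_e = 0.707 × 14 = 9.898 mm.
r_n/Ω = (0.6 × 620 × 9.898) / 2.0 = 1841 N/mm = 1.841 kN/mm.
L_req = P / (r_n/Ω) = 1320 / 1.841 = 717 mm total.
Per side: 717 / 2 = 358.5 mm.
Round up → use L = 360 mm on each side.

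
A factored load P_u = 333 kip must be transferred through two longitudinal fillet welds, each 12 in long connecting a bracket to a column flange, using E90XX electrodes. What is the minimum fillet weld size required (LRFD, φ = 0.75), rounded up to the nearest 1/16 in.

w = 1/2 in

E90XX → F_EXX = 90 ksi.
Total weld length L = 24 in.
Required throat t_e = P_u / (φ × 0.6 F_EXX × L) = 333 / (0.75 × 0.6 × 90 × 24) = 0.3426 in.
Required leg w = t_e / 0.707 = 0.4846 in → use 1/2 in.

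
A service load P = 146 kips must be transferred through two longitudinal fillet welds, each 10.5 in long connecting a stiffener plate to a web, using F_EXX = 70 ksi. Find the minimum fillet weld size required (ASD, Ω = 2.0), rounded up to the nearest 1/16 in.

Total weld length L = 21 in.
Required throat t_e = P × Ω / (0.6 F_EXX × L) = 146 × 2.0 / (0.6 × 70 × 21) = 0.3311 in.
Required leg w = t_e / 0.707 = 0.4683 in → use 1/2 in.

w = 1/2 in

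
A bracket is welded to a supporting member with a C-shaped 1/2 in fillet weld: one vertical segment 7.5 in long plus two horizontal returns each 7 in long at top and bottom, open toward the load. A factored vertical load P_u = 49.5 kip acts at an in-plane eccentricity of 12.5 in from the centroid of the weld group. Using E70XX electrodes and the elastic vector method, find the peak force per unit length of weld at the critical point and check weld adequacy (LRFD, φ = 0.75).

f_max ≈ 12.6 kip/in; NOT adequate

E70XX → F_EXX = 70 ksi.
Total weld length L_w = 21.5 in. Treat welds as unit-width lines.
Centroid: x̄ = 2×7×3.5 / 21.5 = 2.279 in from the vertical weld.
Polar moment about centroid: J = I_x + I_y = [7.5³/12 + 2×7×3.75²] + [7.5×2.279² + 2(7³/12 + 7×1.221²)] = 349 in³.
Direct shear f_v = P/L_w = 49.5 / 21.5 = 2.302 kip/in (vertical).
Torsion M = P·e = 49.5 × 12.5 = 618.75 kip·in.
Critical point at (x, y) = (4.721, 3.75) from centroid. f_tx = M·y/J = 6.648 kip/in; f_ty = M·x/J = 8.369 kip/in.
Resultant f_max = √[f_tx² + (f_v + f_ty)²] = √[6.648² + (2.302 + 8.369)²] = 12.57 kip/in.
Capacity per unit length: φr_n = 0.75 × 0.6 × 70 × (0.707 × 0.5) = 11.14 kip/in.
12.57 > 11.14 → NOT adequate.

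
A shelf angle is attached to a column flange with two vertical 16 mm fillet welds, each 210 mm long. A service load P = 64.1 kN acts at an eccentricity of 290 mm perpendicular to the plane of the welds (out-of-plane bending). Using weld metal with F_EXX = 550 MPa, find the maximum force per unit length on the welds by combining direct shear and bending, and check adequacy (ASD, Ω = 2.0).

f_max ≈ 1270 N/mm; adequate

L_w = 2 × 210 = 420 mm; section modulus (unit throat) S = 2 × L²/6 = 14700 mm².
Direct shear f_v = P/L_w = 64.1×10³/420 = 152.6 N/mm.
Moment M = P × e = 64.1×10³ × 290 = 18589000 N·mm; bending f_b = M/S = 1265 N/mm.
f_max = √(f_v² + f_b²) = √(152.6² + 1265²) = 1274 N/mm.
r_n/Ω = (1/2.0) × 0.6 × 550 × (0.707 × 16) = 1866 N/mm → adequate.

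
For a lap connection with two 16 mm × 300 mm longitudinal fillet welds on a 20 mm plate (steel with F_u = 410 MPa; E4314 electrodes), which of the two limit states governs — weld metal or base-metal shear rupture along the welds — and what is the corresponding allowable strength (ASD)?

E43XX → F_EXX = 430 MPa.
t_e = 0.707 × 16 = 11.31 mm; L = 600 mm.
Weld metal: R_n/Ω = (1/2.0) × 0.6 × 430 × 11.31 × 600 × 10⁻³ = 875.5 kN.
Base metal (shear rupture): R_n/Ω = (1/2.0) × 0.6 × 410 × 20 × 600 × 10⁻³ = 1476 kN.
Governing: weld metal.

R_n/Ω ≈ 876 kN (weld metal governs)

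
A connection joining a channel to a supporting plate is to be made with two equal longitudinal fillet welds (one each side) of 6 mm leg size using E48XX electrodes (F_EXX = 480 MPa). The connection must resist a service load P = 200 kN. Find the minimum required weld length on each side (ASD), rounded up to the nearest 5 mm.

L = 165 mm on each side

Throat t_e = 0.707 × 6 = 4.242 mm.
r_n/Ω = (0.6 × 480 × 4.242) / 2.0 = 610.8 N/mm = 0.6108 kN/mm.
L_req = P / (r_n/Ω) = 200 / 0.6108 = 327.4 mm total.
Per side: 327.4 / 2 = 163.7 mm.
Round up → use L = 165 mm on each side.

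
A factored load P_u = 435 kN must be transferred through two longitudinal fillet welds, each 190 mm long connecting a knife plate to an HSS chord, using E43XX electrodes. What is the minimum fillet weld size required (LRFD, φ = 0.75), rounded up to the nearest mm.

E43XX → F_EXX = 430 MPa.
Total weld length L = 380 mm.
Required throat t_e = P_u / (φ × 0.6 F_EXX × L) = 435 / (0.75 × 0.6 × 430 × 380 × 10⁻³) = 5.916 mm.
Required leg w = t_e / 0.707 = 8.368 mm → use 9 mm.

w = 9 mm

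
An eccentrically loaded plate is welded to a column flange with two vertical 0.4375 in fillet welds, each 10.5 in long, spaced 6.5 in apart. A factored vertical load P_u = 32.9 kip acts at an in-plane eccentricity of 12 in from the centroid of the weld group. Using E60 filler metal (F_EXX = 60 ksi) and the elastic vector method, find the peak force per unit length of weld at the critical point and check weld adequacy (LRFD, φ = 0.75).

f_max ≈ 6.83 kip/in; adequate

Total weld length L_w = 21 in. Treat welds as unit-width lines.
Polar moment about centroid: J = 2[d³/12 + d(b/2)²] = 2[10.5³/12 + 10.5×3.25²] = 414.8 in³.
Direct shear f_v = P/L_w = 32.9 / 21 = 1.567 kip/in (vertical).
Torsion M = P·e = 32.9 × 12 = 394.8 kip·in.
Critical point at (x, y) = (3.25, 5.25) from centroid. f_tx = M·y/J = 4.997 kip/in; f_ty = M·x/J = 3.094 kip/in.
Resultant f_max = √[f_tx² + (f_v + f_ty)²] = √[4.997² + (1.567 + 3.094)²] = 6.833 kip/in.
Capacity per unit length: φr_n = 0.75 × 0.6 × 60 × (0.707 × 0.4375) = 8.351 kip/in.
6.833 ≤ 8.351 → adequate.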